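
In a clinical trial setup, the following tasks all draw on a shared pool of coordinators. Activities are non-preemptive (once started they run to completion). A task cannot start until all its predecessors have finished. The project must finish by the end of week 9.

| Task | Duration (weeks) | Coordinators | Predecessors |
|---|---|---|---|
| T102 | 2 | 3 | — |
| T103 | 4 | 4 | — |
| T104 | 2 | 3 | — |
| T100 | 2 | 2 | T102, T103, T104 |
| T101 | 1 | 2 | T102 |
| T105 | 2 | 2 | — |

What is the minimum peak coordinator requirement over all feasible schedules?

Early-start (T102@1, T103@1, T104@1, T100@5, T101@3, T105@1) gives peak 12: w1:12  w2:12  w3:6  w4:4  w5:2  w6:2  w7:0  w8:0  w9:0.
Shift T103→3, T100→7, T105→4.
Schedule T102@1, T103@3, T104@1, T100@7, T101@3, T105@4: w1:6  w2:6  w3:6  w4:6  w5:6  w6:4  w7:2  w8:2  w9:0 — peak 6.

6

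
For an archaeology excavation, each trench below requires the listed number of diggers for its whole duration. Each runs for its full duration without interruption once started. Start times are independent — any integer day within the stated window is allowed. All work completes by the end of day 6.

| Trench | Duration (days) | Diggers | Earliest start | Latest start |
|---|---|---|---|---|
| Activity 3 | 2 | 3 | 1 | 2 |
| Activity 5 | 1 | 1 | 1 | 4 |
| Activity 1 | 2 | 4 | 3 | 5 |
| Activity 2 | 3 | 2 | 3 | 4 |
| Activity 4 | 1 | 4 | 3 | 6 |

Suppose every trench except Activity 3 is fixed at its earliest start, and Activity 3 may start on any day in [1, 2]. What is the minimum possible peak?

10

Activity 3@1: d1:4  d2:3  d3:10  d4:6  d5:2  d6:0 → peak 10
Activity 3@2: d1:1  d2:3  d3:13  d4:6  d5:2  d6:0 → peak 13
Best is Activity 3@1, peak 10.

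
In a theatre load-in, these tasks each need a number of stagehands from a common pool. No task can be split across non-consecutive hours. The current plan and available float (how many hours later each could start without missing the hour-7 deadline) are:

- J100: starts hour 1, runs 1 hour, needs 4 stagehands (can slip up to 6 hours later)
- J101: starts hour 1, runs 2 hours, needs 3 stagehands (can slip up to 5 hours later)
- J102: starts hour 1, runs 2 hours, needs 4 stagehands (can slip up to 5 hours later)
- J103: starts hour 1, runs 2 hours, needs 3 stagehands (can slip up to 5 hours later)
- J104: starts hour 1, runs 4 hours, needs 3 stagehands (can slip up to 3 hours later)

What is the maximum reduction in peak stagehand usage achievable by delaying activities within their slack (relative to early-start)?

11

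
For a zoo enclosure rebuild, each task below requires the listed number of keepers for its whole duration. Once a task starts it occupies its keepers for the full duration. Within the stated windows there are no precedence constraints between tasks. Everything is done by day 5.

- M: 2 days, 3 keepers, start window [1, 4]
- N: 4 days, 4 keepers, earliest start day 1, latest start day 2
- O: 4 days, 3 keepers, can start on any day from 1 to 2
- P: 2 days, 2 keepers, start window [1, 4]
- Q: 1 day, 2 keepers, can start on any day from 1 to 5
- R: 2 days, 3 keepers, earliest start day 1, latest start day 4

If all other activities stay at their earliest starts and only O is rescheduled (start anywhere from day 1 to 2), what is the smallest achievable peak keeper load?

O@1: d1:17  d2:15  d3:7  d4:7  d5:0 → peak 17
O@2: d1:14  d2:15  d3:7  d4:7  d5:3 → peak 15
Best is O@2, peak 15.

15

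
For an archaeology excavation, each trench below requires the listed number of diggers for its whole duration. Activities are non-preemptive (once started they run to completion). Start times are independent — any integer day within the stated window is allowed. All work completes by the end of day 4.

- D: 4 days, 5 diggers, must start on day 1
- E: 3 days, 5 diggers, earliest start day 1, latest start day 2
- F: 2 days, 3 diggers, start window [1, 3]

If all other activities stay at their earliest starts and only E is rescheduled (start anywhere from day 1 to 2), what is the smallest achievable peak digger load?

13

E@1: d1:13  d2:13  d3:10  d4:5 → peak 13
E@2: d1:8  d2:13  d3:10  d4:10 → peak 13
Best is E@1, peak 13.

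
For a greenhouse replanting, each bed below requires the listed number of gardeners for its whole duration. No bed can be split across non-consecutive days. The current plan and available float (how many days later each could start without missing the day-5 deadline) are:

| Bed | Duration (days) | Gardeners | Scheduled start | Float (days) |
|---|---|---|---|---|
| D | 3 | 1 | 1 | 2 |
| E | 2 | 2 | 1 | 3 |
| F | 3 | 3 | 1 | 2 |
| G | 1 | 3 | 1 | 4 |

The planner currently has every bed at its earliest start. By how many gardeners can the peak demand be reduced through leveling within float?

Early-start peak: d1:9  d2:6  d3:4  d4:0  d5:0 ⇒ 9.
Leveled (D@1, E@4, F@1, G@4): d1:4  d2:4  d3:4  d4:5  d5:2 ⇒ 5.
Reduction 9 − 5 = 4.

4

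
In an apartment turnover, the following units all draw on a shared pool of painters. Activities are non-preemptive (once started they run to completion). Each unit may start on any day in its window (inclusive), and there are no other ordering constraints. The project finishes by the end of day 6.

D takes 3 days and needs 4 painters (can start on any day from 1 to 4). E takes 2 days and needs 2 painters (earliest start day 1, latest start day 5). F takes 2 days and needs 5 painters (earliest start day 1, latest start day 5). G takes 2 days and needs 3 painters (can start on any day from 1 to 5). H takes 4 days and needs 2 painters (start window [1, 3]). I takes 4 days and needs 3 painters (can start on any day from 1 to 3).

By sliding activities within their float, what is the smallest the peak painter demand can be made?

Early-start (D@1, E@1, F@1, G@1, H@1, I@1) gives peak 19: d1:19  d2:19  d3:9  d4:5  d5:0  d6:0.
Shift F→4, H→3, I→3.
Schedule D@1, E@1, F@4, G@1, H@3, I@3: d1:9  d2:9  d3:9  d4:10  d5:10  d6:5 — peak 10.

10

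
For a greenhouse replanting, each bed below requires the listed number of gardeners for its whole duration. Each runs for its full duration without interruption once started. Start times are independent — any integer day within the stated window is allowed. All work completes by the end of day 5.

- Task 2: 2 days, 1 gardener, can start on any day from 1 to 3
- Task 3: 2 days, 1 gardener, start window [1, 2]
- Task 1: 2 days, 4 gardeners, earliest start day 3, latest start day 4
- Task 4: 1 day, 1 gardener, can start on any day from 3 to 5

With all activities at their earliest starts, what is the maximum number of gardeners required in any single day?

5

Early-start schedule: Task 2@1, Task 3@1, Task 1@3, Task 4@3.
Load per day: day 1: 2, day 2: 2, day 3: 5, day 4: 4, day 5: 0.
Peak is 5.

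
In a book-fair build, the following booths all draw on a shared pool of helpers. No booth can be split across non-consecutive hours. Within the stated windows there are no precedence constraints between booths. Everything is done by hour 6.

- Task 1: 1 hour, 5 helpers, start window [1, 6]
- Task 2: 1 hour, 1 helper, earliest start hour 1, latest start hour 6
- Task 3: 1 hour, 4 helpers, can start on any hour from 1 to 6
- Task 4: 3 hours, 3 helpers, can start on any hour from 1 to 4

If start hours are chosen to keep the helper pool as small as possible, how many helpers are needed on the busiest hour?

Early-start (Task 1@1, Task 2@1, Task 3@1, Task 4@1) gives peak 13: h1:13  h2:3  h3:3  h4:0  h5:0  h6:0.
Shift Task 2→2, Task 3→2, Task 4→3.
Schedule Task 1@1, Task 2@2, Task 3@2, Task 4@3: h1:5  h2:5  h3:3  h4:3  h5:3  h6:0 — peak 5.

5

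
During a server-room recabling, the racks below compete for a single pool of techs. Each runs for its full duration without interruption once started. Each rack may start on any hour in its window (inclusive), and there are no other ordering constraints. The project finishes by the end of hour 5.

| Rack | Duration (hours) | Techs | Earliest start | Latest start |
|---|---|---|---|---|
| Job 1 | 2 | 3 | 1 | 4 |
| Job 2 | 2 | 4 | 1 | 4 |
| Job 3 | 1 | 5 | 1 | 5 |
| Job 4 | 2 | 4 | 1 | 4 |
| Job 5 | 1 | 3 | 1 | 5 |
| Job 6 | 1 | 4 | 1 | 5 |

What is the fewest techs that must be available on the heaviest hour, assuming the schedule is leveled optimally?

8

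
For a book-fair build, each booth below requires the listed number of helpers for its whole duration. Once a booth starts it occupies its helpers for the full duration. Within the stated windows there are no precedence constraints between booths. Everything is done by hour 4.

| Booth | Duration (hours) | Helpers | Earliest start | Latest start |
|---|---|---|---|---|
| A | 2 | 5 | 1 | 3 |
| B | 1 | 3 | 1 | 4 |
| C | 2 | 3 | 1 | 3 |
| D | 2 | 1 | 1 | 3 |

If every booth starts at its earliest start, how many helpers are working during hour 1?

12

At early start, hour 1 has: A, B, C, D.
Demand: 5 + 3 + 3 + 1 = 12.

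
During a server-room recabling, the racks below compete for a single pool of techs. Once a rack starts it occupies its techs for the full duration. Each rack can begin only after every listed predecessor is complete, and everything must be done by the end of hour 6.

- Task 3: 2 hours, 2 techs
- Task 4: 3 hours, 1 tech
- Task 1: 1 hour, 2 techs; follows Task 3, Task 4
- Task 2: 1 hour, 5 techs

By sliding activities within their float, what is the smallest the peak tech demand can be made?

Early-start (Task 3@1, Task 4@1, Task 1@4, Task 2@1) gives peak 8: h1:8  h2:3  h3:1  h4:2  h5:0  h6:0.
Shift Task 2→5.
Schedule Task 3@1, Task 4@1, Task 1@4, Task 2@5: h1:3  h2:3  h3:1  h4:2  h5:5  h6:0 — peak 5.

5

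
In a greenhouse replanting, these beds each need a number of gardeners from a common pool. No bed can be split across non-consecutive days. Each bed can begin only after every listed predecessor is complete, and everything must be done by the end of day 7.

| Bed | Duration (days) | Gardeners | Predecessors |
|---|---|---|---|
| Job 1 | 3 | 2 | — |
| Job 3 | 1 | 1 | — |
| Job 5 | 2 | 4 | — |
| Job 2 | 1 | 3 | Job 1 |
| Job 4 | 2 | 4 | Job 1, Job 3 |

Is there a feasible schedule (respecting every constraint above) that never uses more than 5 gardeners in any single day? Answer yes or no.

no

The minimum achievable peak is 6; 5 < 6, so no feasible schedule stays within the cap.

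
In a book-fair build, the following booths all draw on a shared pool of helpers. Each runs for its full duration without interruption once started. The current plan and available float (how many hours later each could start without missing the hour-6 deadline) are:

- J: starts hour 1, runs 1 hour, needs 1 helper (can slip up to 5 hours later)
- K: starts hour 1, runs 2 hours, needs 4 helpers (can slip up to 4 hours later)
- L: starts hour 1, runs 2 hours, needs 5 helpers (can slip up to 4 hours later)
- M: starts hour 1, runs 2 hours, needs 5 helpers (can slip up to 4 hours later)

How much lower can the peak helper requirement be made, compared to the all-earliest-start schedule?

Early-start peak: h1:15  h2:14  h3:0  h4:0  h5:0  h6:0 ⇒ 15.
Leveled (J@1, K@1, L@3, M@5): h1:5  h2:4  h3:5  h4:5  h5:5  h6:5 ⇒ 5.
Reduction 15 − 5 = 10.

10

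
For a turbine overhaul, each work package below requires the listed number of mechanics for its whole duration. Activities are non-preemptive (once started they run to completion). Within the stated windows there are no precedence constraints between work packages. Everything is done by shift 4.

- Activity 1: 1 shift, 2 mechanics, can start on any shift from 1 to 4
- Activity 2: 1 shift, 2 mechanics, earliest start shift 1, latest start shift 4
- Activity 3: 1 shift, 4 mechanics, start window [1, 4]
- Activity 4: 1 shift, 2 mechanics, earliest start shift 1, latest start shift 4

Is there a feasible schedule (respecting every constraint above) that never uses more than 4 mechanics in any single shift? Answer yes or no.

Schedule Activity 1@1, Activity 2@1, Activity 3@2, Activity 4@3: s1:4  s2:4  s3:2  s4:0 — peak 4 ≤ 4.

yes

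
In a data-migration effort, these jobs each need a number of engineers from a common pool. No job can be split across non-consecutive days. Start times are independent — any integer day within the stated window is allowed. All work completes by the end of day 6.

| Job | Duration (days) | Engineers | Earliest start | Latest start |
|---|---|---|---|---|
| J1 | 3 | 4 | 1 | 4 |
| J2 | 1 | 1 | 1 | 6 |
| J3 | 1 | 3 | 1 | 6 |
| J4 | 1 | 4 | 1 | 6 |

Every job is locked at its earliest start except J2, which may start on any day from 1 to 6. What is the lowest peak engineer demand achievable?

11

J2@1: d1:12  d2:4  d3:4  d4:0  d5:0  d6:0 → peak 12
J2@2: d1:11  d2:5  d3:4  d4:0  d5:0  d6:0 → peak 11
J2@3: d1:11  d2:4  d3:5  d4:0  d5:0  d6:0 → peak 11
J2@4: d1:11  d2:4  d3:4  d4:1  d5:0  d6:0 → peak 11
J2@5: d1:11  d2:4  d3:4  d4:0  d5:1  d6:0 → peak 11
J2@6: d1:11  d2:4  d3:4  d4:0  d5:0  d6:1 → peak 11
Best is J2@2, peak 11.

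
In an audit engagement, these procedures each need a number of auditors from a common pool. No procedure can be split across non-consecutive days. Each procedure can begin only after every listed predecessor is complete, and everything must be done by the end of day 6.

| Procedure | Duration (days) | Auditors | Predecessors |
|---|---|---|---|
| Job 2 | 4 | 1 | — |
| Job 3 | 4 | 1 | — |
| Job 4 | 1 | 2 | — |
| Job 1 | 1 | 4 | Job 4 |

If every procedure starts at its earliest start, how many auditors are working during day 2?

6

At early start, day 2 has: Job 2, Job 3, Job 1.
Demand: 1 + 1 + 4 = 6.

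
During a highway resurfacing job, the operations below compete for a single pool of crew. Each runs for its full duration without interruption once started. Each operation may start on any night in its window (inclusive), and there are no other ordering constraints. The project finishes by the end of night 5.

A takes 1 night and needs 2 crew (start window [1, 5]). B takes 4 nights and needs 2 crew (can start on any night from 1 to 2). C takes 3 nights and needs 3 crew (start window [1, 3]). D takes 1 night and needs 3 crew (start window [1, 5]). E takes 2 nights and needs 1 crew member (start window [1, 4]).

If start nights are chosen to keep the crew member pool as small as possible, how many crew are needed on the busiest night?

Early-start (A@1, B@1, C@1, D@1, E@1) gives peak 11: n1:11  n2:6  n3:5  n4:2  n5:0.
Shift A→2, B→2, C→3.
Schedule A@2, B@2, C@3, D@1, E@1: n1:4  n2:5  n3:5  n4:5  n5:5 — peak 5.
Total crew member-nights = 24 over 5 nights ⇒ peak ≥ ⌈24/5⌉ = 5, so 5 is optimal.

5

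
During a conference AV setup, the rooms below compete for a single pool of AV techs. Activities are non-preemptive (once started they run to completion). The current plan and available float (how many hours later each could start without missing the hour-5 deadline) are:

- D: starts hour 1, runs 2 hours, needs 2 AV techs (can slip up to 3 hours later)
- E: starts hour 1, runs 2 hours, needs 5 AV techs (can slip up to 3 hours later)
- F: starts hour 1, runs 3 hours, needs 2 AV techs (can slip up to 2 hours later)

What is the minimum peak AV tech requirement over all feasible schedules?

Early-start (D@1, E@1, F@1) gives peak 9: h1:9  h2:9  h3:2  h4:0  h5:0.
Shift E→4.
Schedule D@1, E@4, F@1: h1:4  h2:4  h3:2  h4:5  h5:5 — peak 5.

5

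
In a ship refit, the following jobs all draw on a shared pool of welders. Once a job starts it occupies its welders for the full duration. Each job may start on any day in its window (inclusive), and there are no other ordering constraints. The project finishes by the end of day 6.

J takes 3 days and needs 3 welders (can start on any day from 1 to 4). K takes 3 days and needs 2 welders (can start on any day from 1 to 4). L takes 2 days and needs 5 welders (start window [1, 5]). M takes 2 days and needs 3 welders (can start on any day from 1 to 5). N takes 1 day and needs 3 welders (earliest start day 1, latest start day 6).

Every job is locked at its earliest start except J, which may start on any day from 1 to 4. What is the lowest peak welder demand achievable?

13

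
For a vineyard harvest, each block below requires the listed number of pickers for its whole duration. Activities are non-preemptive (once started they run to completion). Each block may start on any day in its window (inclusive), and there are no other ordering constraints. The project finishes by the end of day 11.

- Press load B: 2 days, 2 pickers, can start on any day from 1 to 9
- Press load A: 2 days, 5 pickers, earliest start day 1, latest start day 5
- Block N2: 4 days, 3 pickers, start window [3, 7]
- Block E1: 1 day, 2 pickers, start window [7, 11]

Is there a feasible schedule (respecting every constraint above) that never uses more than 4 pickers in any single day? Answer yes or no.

no

The minimum achievable peak is 5; 4 < 5, so no feasible schedule stays within the cap.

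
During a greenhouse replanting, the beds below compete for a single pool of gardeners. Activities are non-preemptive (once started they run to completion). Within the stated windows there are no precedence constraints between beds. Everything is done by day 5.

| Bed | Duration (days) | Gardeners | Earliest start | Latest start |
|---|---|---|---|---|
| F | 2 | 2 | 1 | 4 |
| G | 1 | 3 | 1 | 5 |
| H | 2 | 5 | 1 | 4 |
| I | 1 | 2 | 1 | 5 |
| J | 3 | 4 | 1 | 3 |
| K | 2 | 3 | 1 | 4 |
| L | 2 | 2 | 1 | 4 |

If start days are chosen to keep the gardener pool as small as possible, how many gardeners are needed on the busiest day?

Early-start (F@1, G@1, H@1, I@1, J@1, K@1, L@1) gives peak 21: d1:21  d2:16  d3:4  d4:0  d5:0.
Shift H→2, J→3, K→4.
Schedule F@1, G@1, H@2, I@1, J@3, K@4, L@1: d1:9  d2:9  d3:9  d4:7  d5:7 — peak 9.
Total gardener-days = 41 over 5 days ⇒ peak ≥ ⌈41/5⌉ = 9, so 9 is optimal.

9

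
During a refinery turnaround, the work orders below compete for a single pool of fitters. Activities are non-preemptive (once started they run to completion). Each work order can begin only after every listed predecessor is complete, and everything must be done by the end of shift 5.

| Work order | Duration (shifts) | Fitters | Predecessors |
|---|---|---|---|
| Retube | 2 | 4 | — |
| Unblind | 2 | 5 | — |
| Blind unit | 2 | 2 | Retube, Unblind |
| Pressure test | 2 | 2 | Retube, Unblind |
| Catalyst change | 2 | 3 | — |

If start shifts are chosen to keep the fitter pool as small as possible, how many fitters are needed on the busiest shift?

9

Early-start (Retube@1, Unblind@1, Blind unit@3, Pressure test@3, Catalyst change@1) gives peak 12: s1:12  s2:12  s3:4  s4:4  s5:0.
Shift Catalyst change→3.
Schedule Retube@1, Unblind@1, Blind unit@3, Pressure test@3, Catalyst change@3: s1:9  s2:9  s3:7  s4:7  s5:0 — peak 9.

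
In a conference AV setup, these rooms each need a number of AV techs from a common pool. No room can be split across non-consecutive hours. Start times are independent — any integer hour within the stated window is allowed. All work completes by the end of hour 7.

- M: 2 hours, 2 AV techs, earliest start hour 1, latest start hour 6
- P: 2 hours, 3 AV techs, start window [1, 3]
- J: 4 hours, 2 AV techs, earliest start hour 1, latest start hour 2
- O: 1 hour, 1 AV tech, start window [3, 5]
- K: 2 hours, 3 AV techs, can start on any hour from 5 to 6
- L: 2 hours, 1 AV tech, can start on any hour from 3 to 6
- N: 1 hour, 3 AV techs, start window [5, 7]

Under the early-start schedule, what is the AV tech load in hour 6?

3

At early start, hour 6 has: K.
Demand: 3 = 3.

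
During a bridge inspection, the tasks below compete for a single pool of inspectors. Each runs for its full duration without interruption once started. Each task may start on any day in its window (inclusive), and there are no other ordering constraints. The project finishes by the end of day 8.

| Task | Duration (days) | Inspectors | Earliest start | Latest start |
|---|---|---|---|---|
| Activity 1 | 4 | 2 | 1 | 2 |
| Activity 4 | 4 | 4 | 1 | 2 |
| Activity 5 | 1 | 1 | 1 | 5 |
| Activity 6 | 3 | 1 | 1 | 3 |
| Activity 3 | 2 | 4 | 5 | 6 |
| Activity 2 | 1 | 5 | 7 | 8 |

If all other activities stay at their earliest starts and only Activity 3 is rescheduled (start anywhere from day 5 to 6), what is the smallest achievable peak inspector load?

Activity 3@5: d1:8  d2:7  d3:7  d4:6  d5:4  d6:4  d7:5  d8:0 → peak 8
Activity 3@6: d1:8  d2:7  d3:7  d4:6  d5:0  d6:4  d7:9  d8:0 → peak 9
Best is Activity 3@5, peak 8.

8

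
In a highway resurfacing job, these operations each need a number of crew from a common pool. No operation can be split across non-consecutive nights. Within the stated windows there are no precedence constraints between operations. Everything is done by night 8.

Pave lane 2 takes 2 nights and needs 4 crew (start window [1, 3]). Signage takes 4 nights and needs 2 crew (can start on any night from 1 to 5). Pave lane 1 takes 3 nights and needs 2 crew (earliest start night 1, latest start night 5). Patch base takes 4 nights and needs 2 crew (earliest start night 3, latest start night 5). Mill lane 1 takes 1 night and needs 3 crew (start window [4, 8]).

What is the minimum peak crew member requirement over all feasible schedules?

Early-start (Pave lane 2@1, Signage@1, Pave lane 1@1, Patch base@3, Mill lane 1@4) gives peak 8: n1:8  n2:8  n3:6  n4:7  n5:2  n6:2  n7:0  n8:0.
Shift Pave lane 1→3, Mill lane 1→6.
Schedule Pave lane 2@1, Signage@1, Pave lane 1@3, Patch base@3, Mill lane 1@6: n1:6  n2:6  n3:6  n4:6  n5:4  n6:5  n7:0  n8:0 — peak 6.

6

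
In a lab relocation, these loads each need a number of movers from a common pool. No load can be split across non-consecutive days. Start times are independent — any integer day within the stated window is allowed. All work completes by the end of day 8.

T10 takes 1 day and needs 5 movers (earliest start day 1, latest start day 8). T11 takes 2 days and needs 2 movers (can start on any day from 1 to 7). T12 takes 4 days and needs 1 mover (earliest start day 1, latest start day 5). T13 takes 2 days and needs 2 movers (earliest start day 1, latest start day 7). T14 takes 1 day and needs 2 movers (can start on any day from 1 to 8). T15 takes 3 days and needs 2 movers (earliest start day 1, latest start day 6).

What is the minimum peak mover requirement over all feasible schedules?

5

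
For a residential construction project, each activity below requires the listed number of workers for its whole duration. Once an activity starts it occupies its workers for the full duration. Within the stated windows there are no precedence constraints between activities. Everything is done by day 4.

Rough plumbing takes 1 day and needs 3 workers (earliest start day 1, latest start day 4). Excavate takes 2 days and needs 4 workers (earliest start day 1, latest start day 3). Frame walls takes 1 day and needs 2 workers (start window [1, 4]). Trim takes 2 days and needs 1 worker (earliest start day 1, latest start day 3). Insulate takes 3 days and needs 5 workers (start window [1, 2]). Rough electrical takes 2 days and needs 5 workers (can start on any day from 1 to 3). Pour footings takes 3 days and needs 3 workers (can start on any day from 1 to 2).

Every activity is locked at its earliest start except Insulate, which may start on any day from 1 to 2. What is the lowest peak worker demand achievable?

18

Insulate@1: d1:23  d2:18  d3:8  d4:0 → peak 23
Insulate@2: d1:18  d2:18  d3:8  d4:5 → peak 18
Best is Insulate@2, peak 18.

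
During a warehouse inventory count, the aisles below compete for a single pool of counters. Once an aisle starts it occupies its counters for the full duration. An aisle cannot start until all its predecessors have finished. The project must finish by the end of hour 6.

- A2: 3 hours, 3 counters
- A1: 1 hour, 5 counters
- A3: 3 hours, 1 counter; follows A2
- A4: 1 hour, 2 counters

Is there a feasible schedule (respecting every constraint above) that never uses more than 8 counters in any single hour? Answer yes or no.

yes

Schedule A2@1, A1@4, A3@4, A4@1: h1:5  h2:3  h3:3  h4:6  h5:1  h6:1 — peak 6 ≤ 8.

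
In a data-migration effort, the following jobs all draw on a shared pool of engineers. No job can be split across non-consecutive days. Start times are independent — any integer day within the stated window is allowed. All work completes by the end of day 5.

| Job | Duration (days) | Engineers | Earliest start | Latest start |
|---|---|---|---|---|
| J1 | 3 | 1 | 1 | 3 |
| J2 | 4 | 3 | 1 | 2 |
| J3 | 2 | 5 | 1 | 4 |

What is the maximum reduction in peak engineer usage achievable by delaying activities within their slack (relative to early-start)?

Early-start peak: d1:9  d2:9  d3:4  d4:3  d5:0 ⇒ 9.
Leveled (J1@1, J2@1, J3@4): d1:4  d2:4  d3:4  d4:8  d5:5 ⇒ 8.
Reduction 9 − 8 = 1.

1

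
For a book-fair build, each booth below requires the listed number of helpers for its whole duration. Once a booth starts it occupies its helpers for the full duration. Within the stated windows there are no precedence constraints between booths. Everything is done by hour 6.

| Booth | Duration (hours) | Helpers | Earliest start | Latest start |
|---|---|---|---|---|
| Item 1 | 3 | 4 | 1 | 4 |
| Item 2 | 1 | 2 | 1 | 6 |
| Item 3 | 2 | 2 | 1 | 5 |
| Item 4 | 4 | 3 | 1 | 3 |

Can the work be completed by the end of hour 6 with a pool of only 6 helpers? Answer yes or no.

no

The minimum achievable peak is 7; 6 < 7, so no feasible schedule stays within the cap.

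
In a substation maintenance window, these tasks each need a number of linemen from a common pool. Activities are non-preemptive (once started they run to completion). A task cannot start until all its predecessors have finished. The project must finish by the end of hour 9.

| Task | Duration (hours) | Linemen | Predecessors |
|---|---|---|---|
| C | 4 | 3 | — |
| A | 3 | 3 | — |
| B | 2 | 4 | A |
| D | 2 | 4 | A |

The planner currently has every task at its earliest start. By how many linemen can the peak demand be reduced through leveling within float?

5

Early-start peak: h1:6  h2:6  h3:6  h4:11  h5:8  h6:0  h7:0  h8:0  h9:0 ⇒ 11.
Leveled (C@1, A@1, B@5, D@7): h1:6  h2:6  h3:6  h4:3  h5:4  h6:4  h7:4  h8:4  h9:0 ⇒ 6.
Reduction 11 − 6 = 5.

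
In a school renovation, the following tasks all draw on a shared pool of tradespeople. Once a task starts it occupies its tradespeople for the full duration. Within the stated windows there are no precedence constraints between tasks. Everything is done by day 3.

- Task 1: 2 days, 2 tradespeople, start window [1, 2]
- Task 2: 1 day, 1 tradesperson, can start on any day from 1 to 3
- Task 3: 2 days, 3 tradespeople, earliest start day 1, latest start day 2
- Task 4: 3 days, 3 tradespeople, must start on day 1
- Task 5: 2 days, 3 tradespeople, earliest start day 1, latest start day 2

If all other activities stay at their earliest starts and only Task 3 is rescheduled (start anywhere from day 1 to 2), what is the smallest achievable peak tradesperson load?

11

Task 3@1: d1:12  d2:11  d3:3 → peak 12
Task 3@2: d1:9  d2:11  d3:6 → peak 11
Best is Task 3@2, peak 11.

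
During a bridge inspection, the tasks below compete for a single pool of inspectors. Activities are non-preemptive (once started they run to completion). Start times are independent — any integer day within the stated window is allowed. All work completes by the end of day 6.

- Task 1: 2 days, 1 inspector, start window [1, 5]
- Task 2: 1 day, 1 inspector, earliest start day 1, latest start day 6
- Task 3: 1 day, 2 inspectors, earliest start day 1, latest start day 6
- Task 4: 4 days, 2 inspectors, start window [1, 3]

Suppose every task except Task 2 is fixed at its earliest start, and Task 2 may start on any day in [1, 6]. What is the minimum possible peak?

Task 2@1: d1:6  d2:3  d3:2  d4:2  d5:0  d6:0 → peak 6
Task 2@2: d1:5  d2:4  d3:2  d4:2  d5:0  d6:0 → peak 5
Task 2@3: d1:5  d2:3  d3:3  d4:2  d5:0  d6:0 → peak 5
Task 2@4: d1:5  d2:3  d3:2  d4:3  d5:0  d6:0 → peak 5
Task 2@5: d1:5  d2:3  d3:2  d4:2  d5:1  d6:0 → peak 5
Task 2@6: d1:5  d2:3  d3:2  d4:2  d5:0  d6:1 → peak 5
Best is Task 2@2, peak 5.

5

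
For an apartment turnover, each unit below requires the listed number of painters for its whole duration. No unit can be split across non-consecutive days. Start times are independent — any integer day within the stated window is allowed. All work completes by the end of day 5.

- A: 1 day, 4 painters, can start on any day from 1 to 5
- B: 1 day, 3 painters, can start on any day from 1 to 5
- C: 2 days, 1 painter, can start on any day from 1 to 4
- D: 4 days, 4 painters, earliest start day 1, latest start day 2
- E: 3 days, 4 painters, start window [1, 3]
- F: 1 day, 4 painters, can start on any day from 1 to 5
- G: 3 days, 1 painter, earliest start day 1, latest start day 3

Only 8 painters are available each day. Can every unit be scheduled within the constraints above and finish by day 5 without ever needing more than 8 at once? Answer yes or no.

no

Total painter-days = 44; over 5 days the average is 44/5 > 8, so some day must exceed 8.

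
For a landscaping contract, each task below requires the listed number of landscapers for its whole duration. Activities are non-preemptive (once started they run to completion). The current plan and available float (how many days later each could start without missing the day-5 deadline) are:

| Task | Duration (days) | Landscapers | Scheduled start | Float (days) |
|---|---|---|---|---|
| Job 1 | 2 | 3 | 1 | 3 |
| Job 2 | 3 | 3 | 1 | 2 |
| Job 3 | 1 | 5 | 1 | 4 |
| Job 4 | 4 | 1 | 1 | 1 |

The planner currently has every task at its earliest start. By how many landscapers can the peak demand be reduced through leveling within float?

Early-start peak: d1:12  d2:7  d3:4  d4:1  d5:0 ⇒ 12.
Leveled (Job 1@1, Job 2@1, Job 3@4, Job 4@1): d1:7  d2:7  d3:4  d4:6  d5:0 ⇒ 7.
Reduction 12 − 7 = 5.

5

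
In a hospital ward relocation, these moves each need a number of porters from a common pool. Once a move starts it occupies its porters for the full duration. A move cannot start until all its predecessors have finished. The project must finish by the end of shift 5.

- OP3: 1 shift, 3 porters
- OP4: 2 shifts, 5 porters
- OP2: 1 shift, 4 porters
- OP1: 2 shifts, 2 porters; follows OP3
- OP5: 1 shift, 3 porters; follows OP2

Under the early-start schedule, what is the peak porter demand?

Early-start schedule: OP3@1, OP4@1, OP2@1, OP1@2, OP5@2.
Load per shift: shift 1: 12, shift 2: 10, shift 3: 2, shift 4: 0, shift 5: 0.
Peak is 12.

12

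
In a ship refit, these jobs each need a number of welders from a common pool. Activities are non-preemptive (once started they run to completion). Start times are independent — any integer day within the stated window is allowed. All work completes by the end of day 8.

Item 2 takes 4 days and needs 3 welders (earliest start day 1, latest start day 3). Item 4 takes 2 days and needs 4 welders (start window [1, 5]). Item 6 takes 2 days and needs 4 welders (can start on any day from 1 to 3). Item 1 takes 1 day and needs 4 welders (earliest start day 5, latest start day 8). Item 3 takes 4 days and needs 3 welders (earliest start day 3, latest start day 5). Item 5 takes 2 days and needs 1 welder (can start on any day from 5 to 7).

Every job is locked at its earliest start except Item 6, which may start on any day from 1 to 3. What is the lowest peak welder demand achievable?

10

Item 6@1: d1:11  d2:11  d3:6  d4:6  d5:8  d6:4  d7:0  d8:0 → peak 11
Item 6@2: d1:7  d2:11  d3:10  d4:6  d5:8  d6:4  d7:0  d8:0 → peak 11
Item 6@3: d1:7  d2:7  d3:10  d4:10  d5:8  d6:4  d7:0  d8:0 → peak 10
Best is Item 6@3, peak 10.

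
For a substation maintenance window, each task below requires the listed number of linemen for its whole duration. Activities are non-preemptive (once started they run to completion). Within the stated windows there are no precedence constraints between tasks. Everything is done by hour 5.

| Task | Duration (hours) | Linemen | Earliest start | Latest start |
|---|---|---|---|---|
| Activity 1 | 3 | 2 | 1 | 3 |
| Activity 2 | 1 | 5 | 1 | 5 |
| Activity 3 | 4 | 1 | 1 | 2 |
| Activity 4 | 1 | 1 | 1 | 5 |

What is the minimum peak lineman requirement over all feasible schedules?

Early-start (Activity 1@1, Activity 2@1, Activity 3@1, Activity 4@1) gives peak 9: h1:9  h2:3  h3:3  h4:1  h5:0.
Shift Activity 2→5.
Schedule Activity 1@1, Activity 2@5, Activity 3@1, Activity 4@1: h1:4  h2:3  h3:3  h4:1  h5:5 — peak 5.

5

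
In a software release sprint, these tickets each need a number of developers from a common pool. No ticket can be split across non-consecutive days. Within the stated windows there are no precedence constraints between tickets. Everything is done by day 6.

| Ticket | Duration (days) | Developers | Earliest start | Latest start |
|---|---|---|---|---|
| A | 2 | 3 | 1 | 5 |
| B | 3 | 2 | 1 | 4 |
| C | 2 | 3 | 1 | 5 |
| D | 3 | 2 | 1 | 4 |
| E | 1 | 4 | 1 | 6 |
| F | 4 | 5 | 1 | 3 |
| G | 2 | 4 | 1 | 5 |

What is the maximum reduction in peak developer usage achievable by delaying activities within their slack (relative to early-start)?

13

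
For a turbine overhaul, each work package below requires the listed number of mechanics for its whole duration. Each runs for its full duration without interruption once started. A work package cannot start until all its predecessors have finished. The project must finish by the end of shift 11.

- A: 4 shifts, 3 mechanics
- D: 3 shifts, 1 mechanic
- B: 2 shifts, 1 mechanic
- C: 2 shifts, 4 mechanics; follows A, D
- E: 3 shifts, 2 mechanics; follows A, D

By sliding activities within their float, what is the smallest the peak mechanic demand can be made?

4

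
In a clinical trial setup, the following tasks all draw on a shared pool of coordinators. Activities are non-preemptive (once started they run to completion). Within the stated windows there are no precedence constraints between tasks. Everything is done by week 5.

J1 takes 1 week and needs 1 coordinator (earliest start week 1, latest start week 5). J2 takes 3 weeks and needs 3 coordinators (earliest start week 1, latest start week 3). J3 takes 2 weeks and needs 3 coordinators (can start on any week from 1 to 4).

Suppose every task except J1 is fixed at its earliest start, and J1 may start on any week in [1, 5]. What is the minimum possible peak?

6

J1@1: w1:7  w2:6  w3:3  w4:0  w5:0 → peak 7
J1@2: w1:6  w2:7  w3:3  w4:0  w5:0 → peak 7
J1@3: w1:6  w2:6  w3:4  w4:0  w5:0 → peak 6
J1@4: w1:6  w2:6  w3:3  w4:1  w5:0 → peak 6
J1@5: w1:6  w2:6  w3:3  w4:0  w5:1 → peak 6
Best is J1@3, peak 6.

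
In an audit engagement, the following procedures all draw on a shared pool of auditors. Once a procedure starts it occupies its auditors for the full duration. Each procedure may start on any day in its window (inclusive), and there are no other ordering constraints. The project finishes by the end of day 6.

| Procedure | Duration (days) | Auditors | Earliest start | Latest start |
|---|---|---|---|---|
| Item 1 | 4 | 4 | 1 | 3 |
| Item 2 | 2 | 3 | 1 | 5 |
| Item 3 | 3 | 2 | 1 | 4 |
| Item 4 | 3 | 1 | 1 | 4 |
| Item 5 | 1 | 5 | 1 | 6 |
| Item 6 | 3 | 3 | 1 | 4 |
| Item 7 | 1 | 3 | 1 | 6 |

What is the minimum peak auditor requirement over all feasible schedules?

Early-start (Item 1@1, Item 2@1, Item 3@1, Item 4@1, Item 5@1, Item 6@1, Item 7@1) gives peak 21: d1:21  d2:13  d3:10  d4:4  d5:0  d6:0.
Shift Item 4→3, Item 5→5, Item 6→4, Item 7→6.
Schedule Item 1@1, Item 2@1, Item 3@1, Item 4@3, Item 5@5, Item 6@4, Item 7@6: d1:9  d2:9  d3:7  d4:8  d5:9  d6:6 — peak 9.

9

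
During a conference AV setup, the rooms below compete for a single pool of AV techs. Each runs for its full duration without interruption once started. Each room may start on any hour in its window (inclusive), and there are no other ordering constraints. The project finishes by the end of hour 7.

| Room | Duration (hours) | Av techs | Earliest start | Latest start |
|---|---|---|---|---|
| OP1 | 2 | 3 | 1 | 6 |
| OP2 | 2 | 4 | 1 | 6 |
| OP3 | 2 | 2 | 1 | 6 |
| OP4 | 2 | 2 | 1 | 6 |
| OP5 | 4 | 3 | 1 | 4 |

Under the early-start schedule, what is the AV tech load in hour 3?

3

At early start, hour 3 has: OP5.
Demand: 3 = 3.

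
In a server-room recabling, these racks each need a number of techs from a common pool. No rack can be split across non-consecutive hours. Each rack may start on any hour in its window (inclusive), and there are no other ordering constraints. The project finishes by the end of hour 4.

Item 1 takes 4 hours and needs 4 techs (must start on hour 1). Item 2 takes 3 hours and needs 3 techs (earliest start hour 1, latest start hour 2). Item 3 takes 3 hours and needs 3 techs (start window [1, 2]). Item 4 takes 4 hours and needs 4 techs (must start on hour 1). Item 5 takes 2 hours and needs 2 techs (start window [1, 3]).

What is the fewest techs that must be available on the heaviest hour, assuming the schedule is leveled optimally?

16

Schedule Item 1@1, Item 2@1, Item 3@1, Item 4@1, Item 5@1: h1:16  h2:16  h3:14  h4:8 — peak 16.
No arrangement of the 12 feasible schedules does better.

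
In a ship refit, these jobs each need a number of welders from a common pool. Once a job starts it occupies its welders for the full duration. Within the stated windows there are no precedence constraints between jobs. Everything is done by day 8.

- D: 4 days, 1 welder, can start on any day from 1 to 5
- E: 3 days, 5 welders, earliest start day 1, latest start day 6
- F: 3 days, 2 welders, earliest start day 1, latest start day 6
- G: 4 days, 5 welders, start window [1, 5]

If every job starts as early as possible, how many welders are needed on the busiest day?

Early-start schedule: D@1, E@1, F@1, G@1.
Load per day: day 1: 13, day 2: 13, day 3: 13, day 4: 6, day 5: 0, day 6: 0, day 7: 0, day 8: 0.
Peak is 13.

13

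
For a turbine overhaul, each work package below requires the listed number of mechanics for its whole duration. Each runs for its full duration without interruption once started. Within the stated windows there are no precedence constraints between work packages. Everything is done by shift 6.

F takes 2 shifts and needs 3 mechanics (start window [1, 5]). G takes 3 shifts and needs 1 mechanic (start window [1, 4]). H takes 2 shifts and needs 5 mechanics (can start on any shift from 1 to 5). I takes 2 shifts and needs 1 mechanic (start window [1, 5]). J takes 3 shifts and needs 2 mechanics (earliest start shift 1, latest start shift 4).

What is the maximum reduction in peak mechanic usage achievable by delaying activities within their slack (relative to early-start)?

Early-start peak: s1:12  s2:12  s3:3  s4:0  s5:0  s6:0 ⇒ 12.
Leveled (F@1, G@1, H@4, I@3, J@1): s1:6  s2:6  s3:4  s4:6  s5:5  s6:0 ⇒ 6.
Reduction 12 − 6 = 6.

6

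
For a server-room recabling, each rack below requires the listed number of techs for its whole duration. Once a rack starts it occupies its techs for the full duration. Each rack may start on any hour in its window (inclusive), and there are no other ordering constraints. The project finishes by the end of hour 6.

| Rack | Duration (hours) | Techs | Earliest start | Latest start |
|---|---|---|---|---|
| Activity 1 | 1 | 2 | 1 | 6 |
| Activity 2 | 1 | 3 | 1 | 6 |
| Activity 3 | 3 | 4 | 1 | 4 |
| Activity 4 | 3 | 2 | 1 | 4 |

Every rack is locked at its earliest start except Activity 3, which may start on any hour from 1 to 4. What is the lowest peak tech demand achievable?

7

Activity 3@1: h1:11  h2:6  h3:6  h4:0  h5:0  h6:0 → peak 11
Activity 3@2: h1:7  h2:6  h3:6  h4:4  h5:0  h6:0 → peak 7
Activity 3@3: h1:7  h2:2  h3:6  h4:4  h5:4  h6:0 → peak 7
Activity 3@4: h1:7  h2:2  h3:2  h4:4  h5:4  h6:4 → peak 7
Best is Activity 3@2, peak 7.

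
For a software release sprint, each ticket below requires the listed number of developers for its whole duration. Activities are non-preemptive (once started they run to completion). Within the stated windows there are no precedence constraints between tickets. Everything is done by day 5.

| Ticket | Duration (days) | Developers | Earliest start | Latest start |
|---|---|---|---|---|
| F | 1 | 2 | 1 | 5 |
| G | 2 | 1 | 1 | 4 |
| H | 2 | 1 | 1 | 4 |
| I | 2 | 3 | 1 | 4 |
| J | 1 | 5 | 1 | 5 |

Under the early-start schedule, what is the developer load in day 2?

At early start, day 2 has: G, H, I.
Demand: 1 + 1 + 3 = 5.

5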